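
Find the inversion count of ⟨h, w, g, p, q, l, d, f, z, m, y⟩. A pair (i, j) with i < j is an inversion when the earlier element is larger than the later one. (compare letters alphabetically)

24 out-of-order pairs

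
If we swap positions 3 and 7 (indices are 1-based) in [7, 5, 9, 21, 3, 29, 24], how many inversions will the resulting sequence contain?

9 inversions

Positions 3 and 7 hold 9 and 24; after swapping, the array is [7, 5, 24, 21, 3, 29, 9].
Count, for each position, how many later elements it exceeds:
7 → 5, 3 → 2
5 → 3 → 1
24 → 21, 3, 9 → 3
21 → 3, 9 → 2
3 → none → 0
29 → 9 → 1
9 → none → 0
Sum: 2 + 1 + 3 + 2 + 0 + 1 + 0 = 9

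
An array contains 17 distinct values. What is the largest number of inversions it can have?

136 inversions

A reversed (strictly descending) arrangement makes every pair an inversion, giving C(17, 2) inversions.
C(17, 2) = 17·16/2 = 136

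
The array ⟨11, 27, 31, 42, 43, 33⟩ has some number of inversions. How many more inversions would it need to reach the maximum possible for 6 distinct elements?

13

Maximum inversions for 6 distinct elements is C(6, 2) = 6·5/2 = 15.
Current inversions — for each element, count later smaller elements:
11: 0
27: 0
31: 0
42: 1
43: 1
33: 0
Current total: 0 + 0 + 0 + 1 + 1 + 0 = 2
Shortfall: 15 − 2 = 13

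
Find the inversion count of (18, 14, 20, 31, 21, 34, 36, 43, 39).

3 inversions

Count, for each position, how many later elements it exceeds:
18 → 14 → 1
14 → none → 0
20 → none → 0
31 → 21 → 1
21 → none → 0
34 → none → 0
36 → none → 0
43 → 39 → 1
39 → none → 0
Sum: 1 + 0 + 0 + 1 + 0 + 0 + 0 + 1 + 0 = 3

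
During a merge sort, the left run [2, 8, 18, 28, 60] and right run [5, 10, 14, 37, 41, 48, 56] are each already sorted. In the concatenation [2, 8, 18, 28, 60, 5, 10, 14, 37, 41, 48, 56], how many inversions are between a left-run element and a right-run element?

14 split inversions

Count, for every r in R, how many entries of L exceed r:
r = 5: 8, 18, 28, 60 → 4
r = 10: 18, 28, 60 → 3
r = 14: 18, 28, 60 → 3
r = 37: 60 → 1
r = 41: 60 → 1
r = 48: 60 → 1
r = 56: 60 → 1
Cross-inversions: 4 + 3 + 3 + 1 + 1 + 1 + 1 = 14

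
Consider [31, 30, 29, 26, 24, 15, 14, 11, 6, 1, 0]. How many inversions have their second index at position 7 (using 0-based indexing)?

7

The element at index 7 is 11.
Elements before it: 31, 30, 29, 26, 24, 15, 14
Those larger than 11: 31, 30, 29, 26, 24, 15, 14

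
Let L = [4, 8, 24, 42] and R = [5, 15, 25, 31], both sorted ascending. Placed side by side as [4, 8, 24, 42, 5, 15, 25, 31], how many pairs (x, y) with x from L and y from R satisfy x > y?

7

Count, for every r in R, how many entries of L exceed r:
r = 5: 8, 24, 42 → 3
r = 15: 24, 42 → 2
r = 25: 42 → 1
r = 31: 42 → 1
Cross-inversions: 3 + 2 + 1 + 1 = 7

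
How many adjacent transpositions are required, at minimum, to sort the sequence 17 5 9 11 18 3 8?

There are 12 adjacent swaps.

Minimum adjacent swaps = number of inversions (each swap of adjacent out-of-order elements removes one inversion and no swap can remove more).
Count inversions — for each element, later elements that are smaller:
17: 5, 9, 11, 3, 8 → 5
5: 3 → 1
9: 3, 8 → 2
11: 3, 8 → 2
18: 3, 8 → 2
3: none → 0
8: none → 0
Total inversions: 5 + 1 + 2 + 2 + 2 + 0 + 0 = 12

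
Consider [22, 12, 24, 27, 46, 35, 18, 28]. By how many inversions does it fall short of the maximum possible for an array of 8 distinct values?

19

Maximum inversions for 8 distinct elements is C(8, 2) = 8·7/2 = 28.
Current inversions — for each element, count later smaller elements:
22: 2
12: 0
24: 1
27: 1
46: 3
35: 2
18: 0
28: 0
Current total: 2 + 0 + 1 + 1 + 3 + 2 + 0 + 0 = 9
Shortfall: 28 − 9 = 19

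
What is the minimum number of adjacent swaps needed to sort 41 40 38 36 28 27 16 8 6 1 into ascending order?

Each adjacent swap fixes exactly one inversion, so the minimum swap count equals the number of inversions.
Count inversions — for each element, later elements that are smaller:
41: 40, 38, 36, 28, 27, 16, 8, 6, 1 → 9
40: 38, 36, 28, 27, 16, 8, 6, 1 → 8
38: 36, 28, 27, 16, 8, 6, 1 → 7
36: 28, 27, 16, 8, 6, 1 → 6
28: 27, 16, 8, 6, 1 → 5
27: 16, 8, 6, 1 → 4
16: 8, 6, 1 → 3
8: 6, 1 → 2
6: 1 → 1
1: none → 0
Total inversions: 9 + 8 + 7 + 6 + 5 + 4 + 3 + 2 + 1 + 0 = 45

45 swaps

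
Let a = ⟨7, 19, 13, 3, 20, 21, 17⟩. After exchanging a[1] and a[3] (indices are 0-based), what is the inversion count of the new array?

There are 4 inversions.

Positions 1 and 3 hold 19 and 3; after swapping, the array is [7, 3, 13, 19, 20, 21, 17].
Element-by-element contributions:
7 → 3 → 1
3 → none → 0
13 → none → 0
19 → 17 → 1
20 → 17 → 1
21 → 17 → 1
17 → none → 0
Sum: 1 + 0 + 0 + 1 + 1 + 1 + 0 = 4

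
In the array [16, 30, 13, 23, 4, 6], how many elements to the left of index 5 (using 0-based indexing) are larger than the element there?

4

The element at index 5 is 6.
Elements before it: 16, 30, 13, 23, 4
Those larger than 6: 16, 30, 13, 23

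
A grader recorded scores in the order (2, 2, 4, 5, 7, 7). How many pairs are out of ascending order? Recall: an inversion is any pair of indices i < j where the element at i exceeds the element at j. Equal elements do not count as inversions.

There are 0 out-of-order pairs.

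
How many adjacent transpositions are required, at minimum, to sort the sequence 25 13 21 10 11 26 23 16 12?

20

Each adjacent swap fixes exactly one inversion, so the minimum swap count equals the number of inversions.
Count inversions — for each element, later elements that are smaller:
25: 13, 21, 10, 11, 23, 16, 12 → 7
13: 10, 11, 12 → 3
21: 10, 11, 16, 12 → 4
10: none → 0
11: none → 0
26: 23, 16, 12 → 3
23: 16, 12 → 2
16: 12 → 1
12: none → 0
Total inversions: 7 + 3 + 4 + 0 + 0 + 3 + 2 + 1 + 0 = 20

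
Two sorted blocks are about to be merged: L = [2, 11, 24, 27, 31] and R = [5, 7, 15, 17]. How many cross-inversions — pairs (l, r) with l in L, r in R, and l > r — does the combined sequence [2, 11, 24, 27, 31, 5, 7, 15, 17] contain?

14

Count, for every r in R, how many entries of L exceed r:
r = 5: 11, 24, 27, 31 → 4
r = 7: 11, 24, 27, 31 → 4
r = 15: 24, 27, 31 → 3
r = 17: 24, 27, 31 → 3
Cross-inversions: 4 + 4 + 3 + 3 = 14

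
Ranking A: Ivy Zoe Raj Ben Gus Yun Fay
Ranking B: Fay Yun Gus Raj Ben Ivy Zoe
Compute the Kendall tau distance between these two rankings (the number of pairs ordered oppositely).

Assign each item its position (1..7) in the first ordering, then rewrite the second ordering as that position sequence:
positions: Ivy→1, Zoe→2, Raj→3, Ben→4, Gus→5, Yun→6, Fay→7
second ordering as positions: [7, 6, 5, 3, 4, 1, 2]
Discordant pairs = inversions in this position sequence.
7: 6, 5, 3, 4, 1, 2 → 6
6: 5, 3, 4, 1, 2 → 5
5: 3, 4, 1, 2 → 4
3: 1, 2 → 2
4: 1, 2 → 2
1: 0
2: 0
Total: 6 + 5 + 4 + 2 + 2 + 0 + 0 = 19

19 discordant pairs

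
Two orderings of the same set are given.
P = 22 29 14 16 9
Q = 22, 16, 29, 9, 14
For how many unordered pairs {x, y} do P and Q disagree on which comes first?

There are 3 disagreeing pairs.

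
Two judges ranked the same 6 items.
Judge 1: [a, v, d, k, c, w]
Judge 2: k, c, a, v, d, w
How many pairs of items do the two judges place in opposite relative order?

Assign each item its position (1..6) in the first ordering, then rewrite the second ordering as that position sequence:
positions: a→1, v→2, d→3, k→4, c→5, w→6
second ordering as positions: [4, 5, 1, 2, 3, 6]
Discordant pairs = inversions in this position sequence.
4: 1, 2, 3 → 3
5: 1, 2, 3 → 3
1: 0
2: 0
3: 0
6: 0
Total: 3 + 3 + 0 + 0 + 0 + 0 = 6

6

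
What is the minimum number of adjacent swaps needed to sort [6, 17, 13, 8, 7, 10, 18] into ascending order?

8

The minimum number of adjacent swaps to sort an array equals its inversion count, since every such swap removes exactly one inversion.
Count inversions — for each element, later elements that are smaller:
6: none → 0
17: 13, 8, 7, 10 → 4
13: 8, 7, 10 → 3
8: 7 → 1
7: none → 0
10: none → 0
18: none → 0
Total inversions: 0 + 4 + 3 + 1 + 0 + 0 + 0 = 8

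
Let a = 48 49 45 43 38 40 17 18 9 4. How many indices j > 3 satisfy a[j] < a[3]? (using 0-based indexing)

6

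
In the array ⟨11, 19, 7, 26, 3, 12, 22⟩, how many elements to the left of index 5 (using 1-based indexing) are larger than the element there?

The element at index 5 is 3.
Elements before it: 11, 19, 7, 26
Those larger than 3: 11, 19, 7, 26

4 such elements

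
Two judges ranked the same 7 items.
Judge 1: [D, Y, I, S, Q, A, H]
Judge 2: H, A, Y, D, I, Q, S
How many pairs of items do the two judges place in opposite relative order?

13 discordant pairs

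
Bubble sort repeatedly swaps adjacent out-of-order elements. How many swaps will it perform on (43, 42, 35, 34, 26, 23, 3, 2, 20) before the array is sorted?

Each adjacent swap fixes exactly one inversion, so the minimum swap count equals the number of inversions.
Count inversions — for each element, later elements that are smaller:
43: 42, 35, 34, 26, 23, 3, 2, 20 → 8
42: 35, 34, 26, 23, 3, 2, 20 → 7
35: 34, 26, 23, 3, 2, 20 → 6
34: 26, 23, 3, 2, 20 → 5
26: 23, 3, 2, 20 → 4
23: 3, 2, 20 → 3
3: 2 → 1
2: none → 0
20: none → 0
Total inversions: 8 + 7 + 6 + 5 + 4 + 3 + 1 + 0 + 0 = 34

34 swaps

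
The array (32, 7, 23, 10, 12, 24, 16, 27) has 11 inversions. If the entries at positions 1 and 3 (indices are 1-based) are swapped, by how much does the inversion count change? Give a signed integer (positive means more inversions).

Positions 1 and 3 hold 32 and 23; after swapping, the array is [23, 7, 32, 10, 12, 24, 16, 27].
Count, for each position, how many later elements it exceeds:
23 → 7, 10, 12, 16 → 4
7 → none → 0
32 → 10, 12, 24, 16, 27 → 5
10 → none → 0
12 → none → 0
24 → 16 → 1
16 → none → 0
27 → none → 0
Sum: 4 + 0 + 5 + 0 + 0 + 1 + 0 + 0 = 10
Change: 10 − 11 = -1

-1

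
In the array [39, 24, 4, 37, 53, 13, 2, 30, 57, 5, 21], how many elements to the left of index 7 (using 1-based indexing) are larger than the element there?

The element at index 7 is 2.
Elements before it: 39, 24, 4, 37, 53, 13
Those larger than 2: 39, 24, 4, 37, 53, 13

6 such elements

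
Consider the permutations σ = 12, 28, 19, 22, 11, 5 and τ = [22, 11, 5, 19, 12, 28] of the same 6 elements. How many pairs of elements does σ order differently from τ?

11 discordant pairs

Assign each item its position (1..6) in the first ordering, then rewrite the second ordering as that position sequence:
positions: 12→1, 28→2, 19→3, 22→4, 11→5, 5→6
second ordering as positions: [4, 5, 6, 3, 1, 2]
Discordant pairs = inversions in this position sequence.
4: 3, 1, 2 → 3
5: 3, 1, 2 → 3
6: 3, 1, 2 → 3
3: 1, 2 → 2
1: 0
2: 0
Total: 3 + 3 + 3 + 2 + 0 + 0 = 11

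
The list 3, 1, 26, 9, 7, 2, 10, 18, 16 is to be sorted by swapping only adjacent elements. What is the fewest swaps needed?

The minimum number of adjacent swaps to sort an array equals its inversion count, since every such swap removes exactly one inversion.
Count inversions — for each element, later elements that are smaller:
3: 1, 2 → 2
1: none → 0
26: 9, 7, 2, 10, 18, 16 → 6
9: 7, 2 → 2
7: 2 → 1
2: none → 0
10: none → 0
18: 16 → 1
16: none → 0
Total inversions: 2 + 0 + 6 + 2 + 1 + 0 + 0 + 1 + 0 = 12

Adjacent swaps: 12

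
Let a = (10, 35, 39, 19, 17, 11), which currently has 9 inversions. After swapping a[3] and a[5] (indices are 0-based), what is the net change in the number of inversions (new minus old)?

-3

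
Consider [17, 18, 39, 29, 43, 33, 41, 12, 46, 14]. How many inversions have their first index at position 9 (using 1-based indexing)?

1

The element at index 9 is 46.
Elements after it: 14
Those smaller than 46: 14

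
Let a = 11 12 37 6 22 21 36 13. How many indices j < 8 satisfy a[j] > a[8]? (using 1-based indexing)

4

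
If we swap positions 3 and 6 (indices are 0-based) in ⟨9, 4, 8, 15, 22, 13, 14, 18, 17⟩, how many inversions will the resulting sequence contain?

Positions 3 and 6 hold 15 and 14; after swapping, the array is [9, 4, 8, 14, 22, 13, 15, 18, 17].
For each element, count later entries that are smaller:
9 → 4, 8 → 2
4 → none → 0
8 → none → 0
14 → 13 → 1
22 → 13, 15, 18, 17 → 4
13 → none → 0
15 → none → 0
18 → 17 → 1
17 → none → 0
Sum: 2 + 0 + 0 + 1 + 4 + 0 + 0 + 1 + 0 = 8

Inversions: 8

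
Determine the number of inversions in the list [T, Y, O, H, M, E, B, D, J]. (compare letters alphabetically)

29

Element-by-element contributions:
T: 7
Y: 7
O: 6
H: 3
M: 4
E: 2
B: 0
D: 0
J: 0
Sum: 7 + 7 + 6 + 3 + 4 + 2 + 0 + 0 + 0 = 29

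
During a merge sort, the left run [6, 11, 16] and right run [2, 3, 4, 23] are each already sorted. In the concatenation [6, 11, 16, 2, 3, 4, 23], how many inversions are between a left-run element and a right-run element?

9

Take each right-half value and tally the left-half values above it:
r = 2: 6, 11, 16 → 3
r = 3: 6, 11, 16 → 3
r = 4: 6, 11, 16 → 3
r = 23: none → 0
Cross-inversions: 3 + 3 + 3 + 0 = 9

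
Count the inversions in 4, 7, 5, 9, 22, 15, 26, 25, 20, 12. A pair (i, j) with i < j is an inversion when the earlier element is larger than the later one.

Inversions: 11

Count, for each position, how many later elements it exceeds:
4 → none → 0
7 → 5 → 1
5 → none → 0
9 → none → 0
22 → 15, 20, 12 → 3
15 → 12 → 1
26 → 25, 20, 12 → 3
25 → 20, 12 → 2
20 → 12 → 1
12 → none → 0
Sum: 0 + 1 + 0 + 0 + 3 + 1 + 3 + 2 + 1 + 0 = 11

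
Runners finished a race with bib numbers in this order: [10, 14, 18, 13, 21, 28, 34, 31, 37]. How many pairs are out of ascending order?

There are 3 inversions.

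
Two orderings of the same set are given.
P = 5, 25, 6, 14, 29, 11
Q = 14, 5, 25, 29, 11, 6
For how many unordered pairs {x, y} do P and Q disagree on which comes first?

There are 5 disagreeing pairs.

Assign each item its position (1..6) in the first ordering, then rewrite the second ordering as that position sequence:
positions: 5→1, 25→2, 6→3, 14→4, 29→5, 11→6
second ordering as positions: [4, 1, 2, 5, 6, 3]
Discordant pairs = inversions in this position sequence.
4: 1, 2, 3 → 3
1: 0
2: 0
5: 3 → 1
6: 3 → 1
3: 0
Total: 3 + 0 + 0 + 1 + 1 + 0 = 5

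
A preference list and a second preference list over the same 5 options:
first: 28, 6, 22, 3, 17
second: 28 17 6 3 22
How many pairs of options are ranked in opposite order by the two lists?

4 pairs

Assign each item its position (1..5) in the first ordering, then rewrite the second ordering as that position sequence:
positions: 28→1, 6→2, 22→3, 3→4, 17→5
second ordering as positions: [1, 5, 2, 4, 3]
Discordant pairs = inversions in this position sequence.
1: 0
5: 2, 4, 3 → 3
2: 0
4: 3 → 1
3: 0
Total: 0 + 3 + 0 + 1 + 0 = 4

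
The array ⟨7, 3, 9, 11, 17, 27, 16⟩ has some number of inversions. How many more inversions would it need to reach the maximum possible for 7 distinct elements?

Maximum inversions for 7 distinct elements is C(7, 2) = 7·6/2 = 21.
Current inversions — for each element, count later smaller elements:
7: 1
3: 0
9: 0
11: 0
17: 1
27: 1
16: 0
Current total: 1 + 0 + 0 + 0 + 1 + 1 + 0 = 3
Shortfall: 21 − 3 = 18

18 inversions short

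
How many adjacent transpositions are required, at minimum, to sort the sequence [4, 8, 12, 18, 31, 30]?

The minimum number of adjacent swaps to sort an array equals its inversion count, since every such swap removes exactly one inversion.
Count inversions — for each element, later elements that are smaller:
4: none → 0
8: none → 0
12: none → 0
18: none → 0
31: 30 → 1
30: none → 0
Total inversions: 0 + 0 + 0 + 0 + 1 + 0 = 1

1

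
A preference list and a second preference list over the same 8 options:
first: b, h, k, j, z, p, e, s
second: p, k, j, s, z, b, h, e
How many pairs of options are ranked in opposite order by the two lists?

Assign each item its position (1..8) in the first ordering, then rewrite the second ordering as that position sequence:
positions: b→1, h→2, k→3, j→4, z→5, p→6, e→7, s→8
second ordering as positions: [6, 3, 4, 8, 5, 1, 2, 7]
Discordant pairs = inversions in this position sequence.
6: 3, 4, 5, 1, 2 → 5
3: 1, 2 → 2
4: 1, 2 → 2
8: 5, 1, 2, 7 → 4
5: 1, 2 → 2
1: 0
2: 0
7: 0
Total: 5 + 2 + 2 + 4 + 2 + 0 + 0 + 0 = 15

15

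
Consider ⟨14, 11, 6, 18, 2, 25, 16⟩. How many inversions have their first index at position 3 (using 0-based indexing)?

2

The element at index 3 is 18.
Elements after it: 2, 25, 16
Those smaller than 18: 2, 16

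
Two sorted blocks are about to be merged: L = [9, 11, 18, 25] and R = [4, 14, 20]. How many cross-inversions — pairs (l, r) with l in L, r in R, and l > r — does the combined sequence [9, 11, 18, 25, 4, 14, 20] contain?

7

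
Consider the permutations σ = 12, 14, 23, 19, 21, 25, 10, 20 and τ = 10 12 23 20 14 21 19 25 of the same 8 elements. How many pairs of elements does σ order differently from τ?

12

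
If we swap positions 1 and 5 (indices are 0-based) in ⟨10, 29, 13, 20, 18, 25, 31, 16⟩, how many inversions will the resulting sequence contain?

Positions 1 and 5 hold 29 and 25; after swapping, the array is [10, 25, 13, 20, 18, 29, 31, 16].
Sweep left to right; for each value list the smaller values that follow it:
10: 0
25: 4
13: 0
20: 2
18: 1
29: 1
31: 1
16: 0
Sum: 0 + 4 + 0 + 2 + 1 + 1 + 1 + 0 = 9

9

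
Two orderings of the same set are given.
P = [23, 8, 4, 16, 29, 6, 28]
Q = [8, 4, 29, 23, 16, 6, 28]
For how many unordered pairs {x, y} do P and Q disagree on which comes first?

4 disagreeing pairs

Assign each item its position (1..7) in the first ordering, then rewrite the second ordering as that position sequence:
positions: 23→1, 8→2, 4→3, 16→4, 29→5, 6→6, 28→7
second ordering as positions: [2, 3, 5, 1, 4, 6, 7]
Discordant pairs = inversions in this position sequence.
2: 1 → 1
3: 1 → 1
5: 1, 4 → 2
1: 0
4: 0
6: 0
7: 0
Total: 1 + 1 + 2 + 0 + 0 + 0 + 0 = 4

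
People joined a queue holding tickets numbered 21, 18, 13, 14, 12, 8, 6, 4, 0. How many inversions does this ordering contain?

35 out-of-order pairs

Element-by-element contributions:
21: 8
18: 7
13: 5
14: 5
12: 4
8: 3
6: 2
4: 1
0: 0
Sum: 8 + 7 + 5 + 5 + 4 + 3 + 2 + 1 + 0 = 35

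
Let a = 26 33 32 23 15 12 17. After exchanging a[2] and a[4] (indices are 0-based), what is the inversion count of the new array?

Inversions: 14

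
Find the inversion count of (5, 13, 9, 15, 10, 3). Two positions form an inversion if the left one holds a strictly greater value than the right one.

Out-of-order index pairs (1-indexed):
(1,6): 5 > 3
(2,3): 13 > 9
(2,5): 13 > 10
(2,6): 13 > 3
(3,6): 9 > 3
(4,5): 15 > 10
(4,6): 15 > 3
(5,6): 10 > 3
That's 8 pairs.

8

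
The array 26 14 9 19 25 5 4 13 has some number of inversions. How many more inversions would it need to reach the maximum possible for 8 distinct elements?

Maximum inversions for 8 distinct elements is C(8, 2) = 8·7/2 = 28.
Current inversions — for each element, count later smaller elements:
26: 7
14: 4
9: 2
19: 3
25: 3
5: 1
4: 0
13: 0
Current total: 7 + 4 + 2 + 3 + 3 + 1 + 0 + 0 = 20
Shortfall: 28 − 20 = 8

8 inversions short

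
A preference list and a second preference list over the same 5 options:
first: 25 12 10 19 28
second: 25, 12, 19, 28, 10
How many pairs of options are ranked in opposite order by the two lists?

There are 2 pairs.

Assign each item its position (1..5) in the first ordering, then rewrite the second ordering as that position sequence:
positions: 25→1, 12→2, 10→3, 19→4, 28→5
second ordering as positions: [1, 2, 4, 5, 3]
Discordant pairs = inversions in this position sequence.
1: 0
2: 0
4: 3 → 1
5: 3 → 1
3: 0
Total: 0 + 0 + 1 + 1 + 0 = 2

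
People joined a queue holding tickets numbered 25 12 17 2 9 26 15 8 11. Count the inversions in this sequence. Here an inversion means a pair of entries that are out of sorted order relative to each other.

22

Sweep left to right; for each value list the smaller values that follow it:
25: 7
12: 4
17: 5
2: 0
9: 1
26: 3
15: 2
8: 0
11: 0
Sum: 7 + 4 + 5 + 0 + 1 + 3 + 2 + 0 + 0 = 22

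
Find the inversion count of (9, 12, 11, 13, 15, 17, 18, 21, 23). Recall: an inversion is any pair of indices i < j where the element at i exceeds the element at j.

Sweep left to right; for each value list the smaller values that follow it:
9: 0
12: 1
11: 0
13: 0
15: 0
17: 0
18: 0
21: 0
23: 0
Sum: 0 + 1 + 0 + 0 + 0 + 0 + 0 + 0 + 0 = 1

1 inversion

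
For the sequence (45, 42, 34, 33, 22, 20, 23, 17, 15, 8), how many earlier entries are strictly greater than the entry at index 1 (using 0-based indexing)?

1

The element at index 1 is 42.
Elements before it: 45
Those larger than 42: 45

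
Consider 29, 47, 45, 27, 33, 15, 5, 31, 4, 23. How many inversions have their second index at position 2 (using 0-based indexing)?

1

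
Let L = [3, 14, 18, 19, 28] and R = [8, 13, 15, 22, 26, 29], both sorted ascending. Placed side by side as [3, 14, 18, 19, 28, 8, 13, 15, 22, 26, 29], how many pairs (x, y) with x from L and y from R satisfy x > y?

For each element r of the right run, count left-run elements greater than r:
r = 8: 14, 18, 19, 28 → 4
r = 13: 14, 18, 19, 28 → 4
r = 15: 18, 19, 28 → 3
r = 22: 28 → 1
r = 26: 28 → 1
r = 29: none → 0
Cross-inversions: 4 + 4 + 3 + 1 + 1 + 0 = 13

Split inversions: 13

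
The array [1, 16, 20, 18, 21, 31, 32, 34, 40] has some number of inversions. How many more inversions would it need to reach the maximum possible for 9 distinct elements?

35 inversions short

Maximum inversions for 9 distinct elements is C(9, 2) = 9·8/2 = 36.
Current inversions — for each element, count later smaller elements:
1: 0
16: 0
20: 1
18: 0
21: 0
31: 0
32: 0
34: 0
40: 0
Current total: 0 + 0 + 1 + 0 + 0 + 0 + 0 + 0 + 0 = 1
Shortfall: 36 − 1 = 35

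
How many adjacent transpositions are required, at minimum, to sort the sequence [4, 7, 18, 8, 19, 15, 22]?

3

Minimum adjacent swaps = number of inversions (each swap of adjacent out-of-order elements removes one inversion and no swap can remove more).
Count inversions — for each element, later elements that are smaller:
4: none → 0
7: none → 0
18: 8, 15 → 2
8: none → 0
19: 15 → 1
15: none → 0
22: none → 0
Total inversions: 0 + 0 + 2 + 0 + 1 + 0 + 0 = 3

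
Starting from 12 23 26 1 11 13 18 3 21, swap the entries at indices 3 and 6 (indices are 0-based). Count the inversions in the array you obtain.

23 inversions

Positions 3 and 6 hold 1 and 18; after swapping, the array is [12, 23, 26, 18, 11, 13, 1, 3, 21].
Count, for each position, how many later elements it exceeds:
12: 3
23: 6
26: 6
18: 4
11: 2
13: 2
1: 0
3: 0
21: 0
Sum: 3 + 6 + 6 + 4 + 2 + 2 + 0 + 0 + 0 = 23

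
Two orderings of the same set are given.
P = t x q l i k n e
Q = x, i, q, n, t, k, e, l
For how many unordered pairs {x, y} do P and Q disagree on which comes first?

Assign each item its position (1..8) in the first ordering, then rewrite the second ordering as that position sequence:
positions: t→1, x→2, q→3, l→4, i→5, k→6, n→7, e→8
second ordering as positions: [2, 5, 3, 7, 1, 6, 8, 4]
Discordant pairs = inversions in this position sequence.
2: 1 → 1
5: 3, 1, 4 → 3
3: 1 → 1
7: 1, 6, 4 → 3
1: 0
6: 4 → 1
8: 4 → 1
4: 0
Total: 1 + 3 + 1 + 3 + 0 + 1 + 1 + 0 = 10

10 disagreeing pairs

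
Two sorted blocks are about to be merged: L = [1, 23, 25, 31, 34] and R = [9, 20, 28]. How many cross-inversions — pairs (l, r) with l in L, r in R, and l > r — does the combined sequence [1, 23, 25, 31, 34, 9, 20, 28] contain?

Cross-inversions: 10

For each element r of the right run, count left-run elements greater than r:
r = 9: 23, 25, 31, 34 → 4
r = 20: 23, 25, 31, 34 → 4
r = 28: 31, 34 → 2
Cross-inversions: 4 + 4 + 2 = 10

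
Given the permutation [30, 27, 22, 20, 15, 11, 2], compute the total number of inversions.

For each element, count later entries that are smaller:
30: 6
27: 5
22: 4
20: 3
15: 2
11: 1
2: 0
Sum: 6 + 5 + 4 + 3 + 2 + 1 + 0 = 21

21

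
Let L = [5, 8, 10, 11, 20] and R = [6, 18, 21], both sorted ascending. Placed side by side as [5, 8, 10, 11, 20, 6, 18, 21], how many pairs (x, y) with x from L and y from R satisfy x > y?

5 cross-inversions

Take each right-half value and tally the left-half values above it:
r = 6: 8, 10, 11, 20 → 4
r = 18: 20 → 1
r = 21: none → 0
Cross-inversions: 4 + 1 + 0 = 5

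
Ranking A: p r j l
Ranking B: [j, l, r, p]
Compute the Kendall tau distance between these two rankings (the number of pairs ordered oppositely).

Assign each item its position (1..4) in the first ordering, then rewrite the second ordering as that position sequence:
positions: p→1, r→2, j→3, l→4
second ordering as positions: [3, 4, 2, 1]
Discordant pairs = inversions in this position sequence.
3: 2, 1 → 2
4: 2, 1 → 2
2: 1 → 1
1: 0
Total: 2 + 2 + 1 + 0 = 5

5 discordant pairs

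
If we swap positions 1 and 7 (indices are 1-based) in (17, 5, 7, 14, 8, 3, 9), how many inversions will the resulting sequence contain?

9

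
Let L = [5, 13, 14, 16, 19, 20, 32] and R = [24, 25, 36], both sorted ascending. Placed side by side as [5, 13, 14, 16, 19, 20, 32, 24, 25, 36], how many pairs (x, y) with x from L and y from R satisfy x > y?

2

Take each right-half value and tally the left-half values above it:
r = 24: 32 → 1
r = 25: 32 → 1
r = 36: none → 0
Cross-inversions: 1 + 1 + 0 = 2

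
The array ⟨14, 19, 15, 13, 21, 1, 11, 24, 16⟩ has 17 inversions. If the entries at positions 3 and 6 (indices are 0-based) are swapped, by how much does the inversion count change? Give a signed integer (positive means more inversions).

Positions 3 and 6 hold 13 and 11; after swapping, the array is [14, 19, 15, 11, 21, 1, 13, 24, 16].
Element-by-element contributions:
14: 3
19: 5
15: 3
11: 1
21: 3
1: 0
13: 0
24: 1
16: 0
Sum: 3 + 5 + 3 + 1 + 3 + 0 + 0 + 1 + 0 = 16
Change: 16 − 17 = -1

-1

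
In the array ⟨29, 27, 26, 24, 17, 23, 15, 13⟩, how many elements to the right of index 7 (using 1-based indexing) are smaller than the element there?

1

The element at index 7 is 15.
Elements after it: 13
Those smaller than 15: 13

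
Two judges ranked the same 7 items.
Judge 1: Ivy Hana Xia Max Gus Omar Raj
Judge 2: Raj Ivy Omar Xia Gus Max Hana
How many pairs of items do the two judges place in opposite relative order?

14

Assign each item its position (1..7) in the first ordering, then rewrite the second ordering as that position sequence:
positions: Ivy→1, Hana→2, Xia→3, Max→4, Gus→5, Omar→6, Raj→7
second ordering as positions: [7, 1, 6, 3, 5, 4, 2]
Discordant pairs = inversions in this position sequence.
7: 1, 6, 3, 5, 4, 2 → 6
1: 0
6: 3, 5, 4, 2 → 4
3: 2 → 1
5: 4, 2 → 2
4: 2 → 1
2: 0
Total: 6 + 0 + 4 + 1 + 2 + 1 + 0 = 14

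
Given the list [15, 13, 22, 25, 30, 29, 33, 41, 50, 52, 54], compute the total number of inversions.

2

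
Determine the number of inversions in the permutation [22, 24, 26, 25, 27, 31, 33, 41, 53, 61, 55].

For each element, count later entries that are smaller:
22 → none → 0
24 → none → 0
26 → 25 → 1
25 → none → 0
27 → none → 0
31 → none → 0
33 → none → 0
41 → none → 0
53 → none → 0
61 → 55 → 1
55 → none → 0
Sum: 0 + 0 + 1 + 0 + 0 + 0 + 0 + 0 + 0 + 1 + 0 = 2

Out-of-order pairs: 2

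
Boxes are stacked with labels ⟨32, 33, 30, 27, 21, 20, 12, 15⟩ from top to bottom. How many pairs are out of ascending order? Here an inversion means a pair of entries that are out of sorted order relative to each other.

26 inversions

Count, for each position, how many later elements it exceeds:
32 → 30, 27, 21, 20, 12, 15 → 6
33 → 30, 27, 21, 20, 12, 15 → 6
30 → 27, 21, 20, 12, 15 → 5
27 → 21, 20, 12, 15 → 4
21 → 20, 12, 15 → 3
20 → 12, 15 → 2
12 → none → 0
15 → none → 0
Sum: 6 + 6 + 5 + 4 + 3 + 2 + 0 + 0 = 26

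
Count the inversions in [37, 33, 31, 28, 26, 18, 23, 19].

There are 26 inversions.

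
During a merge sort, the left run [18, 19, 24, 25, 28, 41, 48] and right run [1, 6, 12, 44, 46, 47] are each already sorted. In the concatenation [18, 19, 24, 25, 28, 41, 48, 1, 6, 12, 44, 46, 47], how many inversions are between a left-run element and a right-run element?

24

Take each right-half value and tally the left-half values above it:
r = 1: 18, 19, 24, 25, 28, 41, 48 → 7
r = 6: 18, 19, 24, 25, 28, 41, 48 → 7
r = 12: 18, 19, 24, 25, 28, 41, 48 → 7
r = 44: 48 → 1
r = 46: 48 → 1
r = 47: 48 → 1
Cross-inversions: 7 + 7 + 7 + 1 + 1 + 1 = 24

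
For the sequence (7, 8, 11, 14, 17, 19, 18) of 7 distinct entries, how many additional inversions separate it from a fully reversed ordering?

20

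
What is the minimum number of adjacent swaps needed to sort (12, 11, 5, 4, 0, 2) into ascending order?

Minimum adjacent swaps = number of inversions (each swap of adjacent out-of-order elements removes one inversion and no swap can remove more).
Count inversions — for each element, later elements that are smaller:
12: 11, 5, 4, 0, 2 → 5
11: 5, 4, 0, 2 → 4
5: 4, 0, 2 → 3
4: 0, 2 → 2
0: none → 0
2: none → 0
Total inversions: 5 + 4 + 3 + 2 + 0 + 0 = 14

14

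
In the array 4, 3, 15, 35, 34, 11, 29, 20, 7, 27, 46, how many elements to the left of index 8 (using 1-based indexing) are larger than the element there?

3

The element at index 8 is 20.
Elements before it: 4, 3, 15, 35, 34, 11, 29
Those larger than 20: 35, 34, 29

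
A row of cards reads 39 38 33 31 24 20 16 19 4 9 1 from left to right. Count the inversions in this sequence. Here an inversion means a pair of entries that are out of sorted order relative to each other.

53 out-of-order pairs

Element-by-element contributions:
39 → 38, 33, 31, 24, 20, 16, 19, 4, 9, 1 → 10
38 → 33, 31, 24, 20, 16, 19, 4, 9, 1 → 9
33 → 31, 24, 20, 16, 19, 4, 9, 1 → 8
31 → 24, 20, 16, 19, 4, 9, 1 → 7
24 → 20, 16, 19, 4, 9, 1 → 6
20 → 16, 19, 4, 9, 1 → 5
16 → 4, 9, 1 → 3
19 → 4, 9, 1 → 3
4 → 1 → 1
9 → 1 → 1
1 → none → 0
Sum: 10 + 9 + 8 + 7 + 6 + 5 + 3 + 3 + 1 + 1 + 0 = 53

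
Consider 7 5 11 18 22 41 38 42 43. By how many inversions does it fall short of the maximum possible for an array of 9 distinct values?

Maximum inversions for 9 distinct elements is C(9, 2) = 9·8/2 = 36.
Current inversions — for each element, count later smaller elements:
7: 1
5: 0
11: 0
18: 0
22: 0
41: 1
38: 0
42: 0
43: 0
Current total: 1 + 0 + 0 + 0 + 0 + 1 + 0 + 0 + 0 = 2
Shortfall: 36 − 2 = 34

34 inversions short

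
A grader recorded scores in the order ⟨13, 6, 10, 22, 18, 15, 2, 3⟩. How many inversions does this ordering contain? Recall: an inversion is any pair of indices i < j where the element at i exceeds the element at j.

17

For each element, count later entries that are smaller:
13: 4
6: 2
10: 2
22: 4
18: 3
15: 2
2: 0
3: 0
Sum: 4 + 2 + 2 + 4 + 3 + 2 + 0 + 0 = 17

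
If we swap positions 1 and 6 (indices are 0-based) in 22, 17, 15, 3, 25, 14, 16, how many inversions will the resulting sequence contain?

Positions 1 and 6 hold 17 and 16; after swapping, the array is [22, 16, 15, 3, 25, 14, 17].
Sweep left to right; for each value list the smaller values that follow it:
22: 5
16: 3
15: 2
3: 0
25: 2
14: 0
17: 0
Sum: 5 + 3 + 2 + 0 + 2 + 0 + 0 = 12

Inversions: 12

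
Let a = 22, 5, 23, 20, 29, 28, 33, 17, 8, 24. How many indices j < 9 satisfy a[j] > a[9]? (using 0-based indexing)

3 such elements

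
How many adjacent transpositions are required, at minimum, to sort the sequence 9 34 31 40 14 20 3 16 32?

19

Minimum adjacent swaps = number of inversions (each swap of adjacent out-of-order elements removes one inversion and no swap can remove more).
Count inversions — for each element, later elements that are smaller:
9: 3 → 1
34: 31, 14, 20, 3, 16, 32 → 6
31: 14, 20, 3, 16 → 4
40: 14, 20, 3, 16, 32 → 5
14: 3 → 1
20: 3, 16 → 2
3: none → 0
16: none → 0
32: none → 0
Total inversions: 1 + 6 + 4 + 5 + 1 + 2 + 0 + 0 + 0 = 19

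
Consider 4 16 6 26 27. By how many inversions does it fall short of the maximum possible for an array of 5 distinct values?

Maximum inversions for 5 distinct elements is C(5, 2) = 5·4/2 = 10.
Current inversions — for each element, count later smaller elements:
4: 0
16: 1
6: 0
26: 0
27: 0
Current total: 0 + 1 + 0 + 0 + 0 = 1
Shortfall: 10 − 1 = 9

9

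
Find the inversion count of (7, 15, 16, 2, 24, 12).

6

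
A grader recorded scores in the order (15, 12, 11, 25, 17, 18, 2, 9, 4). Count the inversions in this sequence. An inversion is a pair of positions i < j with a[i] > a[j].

Element-by-element contributions:
15 → 12, 11, 2, 9, 4 → 5
12 → 11, 2, 9, 4 → 4
11 → 2, 9, 4 → 3
25 → 17, 18, 2, 9, 4 → 5
17 → 2, 9, 4 → 3
18 → 2, 9, 4 → 3
2 → none → 0
9 → 4 → 1
4 → none → 0
Sum: 5 + 4 + 3 + 5 + 3 + 3 + 0 + 1 + 0 = 24

24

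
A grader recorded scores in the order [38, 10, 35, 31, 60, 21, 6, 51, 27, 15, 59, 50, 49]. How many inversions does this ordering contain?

Count, for each position, how many later elements it exceeds:
38 → 10, 35, 31, 21, 6, 27, 15 → 7
10 → 6 → 1
35 → 31, 21, 6, 27, 15 → 5
31 → 21, 6, 27, 15 → 4
60 → 21, 6, 51, 27, 15, 59, 50, 49 → 8
21 → 6, 15 → 2
6 → none → 0
51 → 27, 15, 50, 49 → 4
27 → 15 → 1
15 → none → 0
59 → 50, 49 → 2
50 → 49 → 1
49 → none → 0
Sum: 7 + 1 + 5 + 4 + 8 + 2 + 0 + 4 + 1 + 0 + 2 + 1 + 0 = 35

35 inversions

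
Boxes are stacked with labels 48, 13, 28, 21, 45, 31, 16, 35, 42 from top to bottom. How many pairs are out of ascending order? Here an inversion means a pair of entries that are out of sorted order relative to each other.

Sweep left to right; for each value list the smaller values that follow it:
48 → 13, 28, 21, 45, 31, 16, 35, 42 → 8
13 → none → 0
28 → 21, 16 → 2
21 → 16 → 1
45 → 31, 16, 35, 42 → 4
31 → 16 → 1
16 → none → 0
35 → none → 0
42 → none → 0
Sum: 8 + 0 + 2 + 1 + 4 + 1 + 0 + 0 + 0 = 16

There are 16 inversions.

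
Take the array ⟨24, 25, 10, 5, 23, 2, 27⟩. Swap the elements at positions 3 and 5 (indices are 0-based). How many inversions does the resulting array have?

11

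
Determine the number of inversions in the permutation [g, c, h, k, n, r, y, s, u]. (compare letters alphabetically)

For each element, count later entries that are smaller:
g → c → 1
c → none → 0
h → none → 0
k → none → 0
n → none → 0
r → none → 0
y → s, u → 2
s → none → 0
u → none → 0
Sum: 1 + 0 + 0 + 0 + 0 + 0 + 2 + 0 + 0 = 3

Out-of-order pairs: 3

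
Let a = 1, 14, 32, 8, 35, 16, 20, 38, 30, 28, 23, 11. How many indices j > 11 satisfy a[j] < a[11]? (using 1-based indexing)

1 such element

The element at index 11 is 23.
Elements after it: 11
Those smaller than 23: 11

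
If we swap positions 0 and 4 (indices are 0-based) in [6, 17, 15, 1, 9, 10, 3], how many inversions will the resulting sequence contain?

Inversions: 14

Positions 0 and 4 hold 6 and 9; after swapping, the array is [9, 17, 15, 1, 6, 10, 3].
Element-by-element contributions:
9: 3
17: 5
15: 4
1: 0
6: 1
10: 1
3: 0
Sum: 3 + 5 + 4 + 0 + 1 + 1 + 0 = 14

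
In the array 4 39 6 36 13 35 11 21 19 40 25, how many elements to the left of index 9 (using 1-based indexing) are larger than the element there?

4

The element at index 9 is 19.
Elements before it: 4, 39, 6, 36, 13, 35, 11, 21
Those larger than 19: 39, 36, 35, 21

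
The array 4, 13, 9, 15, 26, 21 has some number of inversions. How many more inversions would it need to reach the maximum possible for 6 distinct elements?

13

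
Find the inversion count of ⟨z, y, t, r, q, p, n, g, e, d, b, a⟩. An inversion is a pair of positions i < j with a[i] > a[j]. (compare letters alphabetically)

66 inversions

For each element, count later entries that are smaller:
z: 11
y: 10
t: 9
r: 8
q: 7
p: 6
n: 5
g: 4
e: 3
d: 2
b: 1
a: 0
Sum: 11 + 10 + 9 + 8 + 7 + 6 + 5 + 4 + 3 + 2 + 1 + 0 = 66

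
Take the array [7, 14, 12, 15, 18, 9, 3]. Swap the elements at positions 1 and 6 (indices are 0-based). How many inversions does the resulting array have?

6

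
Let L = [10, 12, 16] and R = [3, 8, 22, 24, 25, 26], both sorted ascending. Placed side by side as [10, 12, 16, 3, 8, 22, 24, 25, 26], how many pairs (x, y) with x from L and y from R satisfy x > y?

For each element r of the right run, count left-run elements greater than r:
r = 3: 10, 12, 16 → 3
r = 8: 10, 12, 16 → 3
r = 22: none → 0
r = 24: none → 0
r = 25: none → 0
r = 26: none → 0
Cross-inversions: 3 + 3 + 0 + 0 + 0 + 0 = 6

6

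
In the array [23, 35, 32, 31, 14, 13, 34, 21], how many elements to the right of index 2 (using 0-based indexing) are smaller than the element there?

4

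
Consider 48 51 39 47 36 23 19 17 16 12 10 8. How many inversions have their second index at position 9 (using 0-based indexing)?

The element at index 9 is 12.
Elements before it: 48, 51, 39, 47, 36, 23, 19, 17, 16
Those larger than 12: 48, 51, 39, 47, 36, 23, 19, 17, 16

9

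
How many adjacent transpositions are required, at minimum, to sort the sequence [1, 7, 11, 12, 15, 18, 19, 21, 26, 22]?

Each adjacent swap fixes exactly one inversion, so the minimum swap count equals the number of inversions.
Count inversions — for each element, later elements that are smaller:
1: none → 0
7: none → 0
11: none → 0
12: none → 0
15: none → 0
18: none → 0
19: none → 0
21: none → 0
26: 22 → 1
22: none → 0
Total inversions: 0 + 0 + 0 + 0 + 0 + 0 + 0 + 0 + 1 + 0 = 1

1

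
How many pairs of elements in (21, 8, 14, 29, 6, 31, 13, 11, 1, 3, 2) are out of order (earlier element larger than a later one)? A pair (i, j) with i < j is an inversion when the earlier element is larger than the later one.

40

Element-by-element contributions:
21: 8
8: 4
14: 6
29: 6
6: 3
31: 5
13: 4
11: 3
1: 0
3: 1
2: 0
Sum: 8 + 4 + 6 + 6 + 3 + 5 + 4 + 3 + 0 + 1 + 0 = 40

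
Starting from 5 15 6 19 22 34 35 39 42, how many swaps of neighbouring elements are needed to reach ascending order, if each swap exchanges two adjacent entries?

1

The minimum number of adjacent swaps to sort an array equals its inversion count, since every such swap removes exactly one inversion.
Count inversions — for each element, later elements that are smaller:
5: none → 0
15: 6 → 1
6: none → 0
19: none → 0
22: none → 0
34: none → 0
35: none → 0
39: none → 0
42: none → 0
Total inversions: 0 + 1 + 0 + 0 + 0 + 0 + 0 + 0 + 0 = 1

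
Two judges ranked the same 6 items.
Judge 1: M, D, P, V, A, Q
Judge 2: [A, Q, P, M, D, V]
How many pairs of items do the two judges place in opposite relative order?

Assign each item its position (1..6) in the first ordering, then rewrite the second ordering as that position sequence:
positions: M→1, D→2, P→3, V→4, A→5, Q→6
second ordering as positions: [5, 6, 3, 1, 2, 4]
Discordant pairs = inversions in this position sequence.
5: 3, 1, 2, 4 → 4
6: 3, 1, 2, 4 → 4
3: 1, 2 → 2
1: 0
2: 0
4: 0
Total: 4 + 4 + 2 + 0 + 0 + 0 = 10

There are 10 discordant pairs.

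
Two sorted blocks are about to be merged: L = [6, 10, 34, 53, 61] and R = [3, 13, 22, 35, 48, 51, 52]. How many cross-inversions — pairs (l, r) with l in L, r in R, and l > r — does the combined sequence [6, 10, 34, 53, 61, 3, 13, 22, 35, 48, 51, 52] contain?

Take each right-half value and tally the left-half values above it:
r = 3: 6, 10, 34, 53, 61 → 5
r = 13: 34, 53, 61 → 3
r = 22: 34, 53, 61 → 3
r = 35: 53, 61 → 2
r = 48: 53, 61 → 2
r = 51: 53, 61 → 2
r = 52: 53, 61 → 2
Cross-inversions: 5 + 3 + 3 + 2 + 2 + 2 + 2 = 19

19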